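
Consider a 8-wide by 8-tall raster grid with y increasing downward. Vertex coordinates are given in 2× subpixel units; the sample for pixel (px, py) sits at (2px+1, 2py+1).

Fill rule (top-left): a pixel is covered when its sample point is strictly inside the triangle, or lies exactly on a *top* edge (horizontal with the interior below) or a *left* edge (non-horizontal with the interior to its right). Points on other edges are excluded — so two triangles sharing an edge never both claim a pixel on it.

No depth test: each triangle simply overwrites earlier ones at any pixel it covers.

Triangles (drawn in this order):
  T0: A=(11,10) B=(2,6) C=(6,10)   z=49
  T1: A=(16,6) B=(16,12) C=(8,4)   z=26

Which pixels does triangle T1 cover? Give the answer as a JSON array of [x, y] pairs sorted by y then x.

T0:
  2·area = 20  (B↔C swapped to make it positive)
  edge (11, 10)→(6, 10): d=(-5,0) right/bottom  bias=-1
  edge (6, 10)→(2, 6): d=(-4,-4) top-left  bias=+0
  edge (2, 6)→(11, 10): d=(9,4) right/bottom  bias=-1
    (0,2)@(1, 5): e=[25,0,-5] → ·  [on edge]
    (1,3)@(3, 7): e=[15,0,5] → █  [on edge]
    (2,3)@(5, 7): e=[15,8,-3] → ·
    (1,4)@(3, 9): e=[5,-8,23] → ·
    (2,4)@(5, 9): e=[5,0,15] → █  [on edge]
    (3,4)@(7, 9): e=[5,8,7] → █
    (4,4)@(9, 9): e=[5,16,-1] → ·
    (2,5)@(5, 11): e=[-5,-8,33] → ·
    (3,5)@(7, 11): e=[-5,0,25] → ·  [on edge]
    (4,6)@(9, 13): e=[-15,0,35] → ·  [on edge]
    (5,7)@(11, 15): e=[-25,0,45] → ·  [on edge]
  covered (3 px):
    · · · · · · · ·
    · · · · · · · ·
    · · · · · · · ·
    · █ · · · · · ·
    · · █ █ · · · ·
    · · · · · · · ·
    · · · · · · · ·
    · · · · · · · ·
T1:
  2·area = 48
  edge (16, 6)→(16, 12): d=(0,6) right/bottom  bias=-1
  edge (16, 12)→(8, 4): d=(-8,-8) top-left  bias=+0
  edge (8, 4)→(16, 6): d=(8,2) right/bottom  bias=-1
    (2,0)@(5, 1): e=[66,0,-18] → ·  [on edge]
    (3,1)@(7, 3): e=[54,0,-6] → ·  [on edge]
    (4,2)@(9, 5): e=[42,0,6] → █  [on edge]
    (5,2)@(11, 5): e=[30,16,2] → █
    (6,2)@(13, 5): e=[18,32,-2] → ·
    (4,3)@(9, 7): e=[42,-16,22] → ·
    (5,3)@(11, 7): e=[30,0,18] → █  [on edge]
    (6,3)@(13, 7): e=[18,16,14] → █
    (7,3)@(15, 7): e=[6,32,10] → █
    (5,4)@(11, 9): e=[30,-16,34] → ·
    (6,4)@(13, 9): e=[18,0,30] → █  [on edge]
    (6,5)@(13, 11): e=[18,-16,46] → ·
    (7,5)@(15, 11): e=[6,0,42] → █  [on edge]
  covered (8 px):
    · · · · · · · ·
    · · · · · · · ·
    · · · · █ █ · ·
    · · · · · █ █ █
    · · · · · · █ █
    · · · · · · · █
    · · · · · · · ·
    · · · · · · · ·

Final: [[4,2],[5,2],[5,3],[6,3],[7,3],[6,4],[7,4],[7,5]]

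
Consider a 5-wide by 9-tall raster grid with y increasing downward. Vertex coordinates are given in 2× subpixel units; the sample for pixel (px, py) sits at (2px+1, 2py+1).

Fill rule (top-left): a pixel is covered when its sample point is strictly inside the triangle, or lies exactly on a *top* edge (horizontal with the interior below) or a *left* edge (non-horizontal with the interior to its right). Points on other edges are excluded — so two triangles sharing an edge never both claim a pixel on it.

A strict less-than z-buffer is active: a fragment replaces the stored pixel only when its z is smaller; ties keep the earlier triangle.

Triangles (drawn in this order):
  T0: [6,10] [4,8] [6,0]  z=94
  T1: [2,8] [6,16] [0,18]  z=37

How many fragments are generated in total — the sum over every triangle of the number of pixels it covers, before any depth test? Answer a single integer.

T0:
  2·area = 20
  edge (6, 10)→(4, 8): d=(-2,-2) top-left  bias=+0
  edge (4, 8)→(6, 0): d=(2,-8) top-left  bias=+0
  edge (6, 0)→(6, 10): d=(0,10) right/bottom  bias=-1
    (0,2)@(1, 5): e=[0,-30,50] → .  [on edge]
    (2,2)@(5, 5): e=[8,2,10] → X
    (3,2)@(7, 5): e=[12,18,-10] → .
    (1,3)@(3, 7): e=[0,-10,30] → .  [on edge]
    (2,3)@(5, 7): e=[4,6,10] → X
    (3,3)@(7, 7): e=[8,22,-10] → .
    (2,4)@(5, 9): e=[0,10,10] → X  [on edge]
    (3,4)@(7, 9): e=[4,26,-10] → .
    (2,5)@(5, 11): e=[-4,14,10] → .
    (3,5)@(7, 11): e=[0,30,-10] → .  [on edge]
    (4,6)@(9, 13): e=[0,50,-30] → .  [on edge]
  covered (3 px):
    . . . . .
    . . . . .
    . . X . .
    . . X . .
    . . X . .
    . . . . .
    . . . . .
    . . . . .
    . . . . .
T1:
  2·area = 56
  edge (2, 8)→(6, 16): d=(4,8) right/bottom  bias=-1
  edge (6, 16)→(0, 18): d=(-6,2) right/bottom  bias=-1
  edge (0, 18)→(2, 8): d=(2,-10) top-left  bias=+0
    (1,1)@(3, 3): e=[-28,84,0] → .  [on edge]
    (1,5)@(3, 11): e=[4,36,16] → X
    (2,5)@(5, 11): e=[-12,32,36] → .
    (0,6)@(1, 13): e=[28,28,0] → X  [on edge]
    (2,6)@(5, 13): e=[-4,20,40] → .
    (0,7)@(1, 15): e=[36,16,4] → X
    (2,7)@(5, 15): e=[4,8,44] → X
    (3,7)@(7, 15): e=[-12,4,64] → .
    (4,7)@(9, 15): e=[-28,0,84] → .  [on edge]
    (0,8)@(1, 17): e=[44,4,8] → X
    (1,8)@(3, 17): e=[28,0,28] → .  [on edge]
    (2,8)@(5, 17): e=[12,-4,48] → .
  covered (7 px):
    . . . . .
    . . . . .
    . . . . .
    . . . . .
    . . . . .
    . X . . .
    X X . . .
    X X X . .
    X . . . .

Answer: 10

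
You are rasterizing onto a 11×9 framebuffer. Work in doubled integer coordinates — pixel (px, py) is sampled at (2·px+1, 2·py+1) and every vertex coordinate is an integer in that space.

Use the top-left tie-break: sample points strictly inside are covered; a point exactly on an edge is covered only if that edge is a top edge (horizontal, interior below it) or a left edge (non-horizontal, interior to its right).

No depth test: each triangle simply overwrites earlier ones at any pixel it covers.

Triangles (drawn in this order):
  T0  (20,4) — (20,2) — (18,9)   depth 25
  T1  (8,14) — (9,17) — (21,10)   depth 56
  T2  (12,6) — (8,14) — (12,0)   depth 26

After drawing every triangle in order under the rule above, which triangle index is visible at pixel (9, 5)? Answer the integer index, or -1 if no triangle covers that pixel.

T0:
  2·area = 4  (B↔C swapped to make it positive)
  edge (20, 4)→(18, 9): d=(-2,5) right/bottom  bias=-1
  edge (18, 9)→(20, 2): d=(2,-7) top-left  bias=+0
  edge (20, 2)→(20, 4): d=(0,2) right/bottom  bias=-1
  covered (0 px):
    . . . . . . . . . . .
    . . . . . . . . . . .
    . . . . . . . . . . .
    . . . . . . . . . . .
    . . . . . . . . . . .
    . . . . . . . . . . .
    . . . . . . . . . . .
    . . . . . . . . . . .
    . . . . . . . . . . .
T1:
  2·area = 43  (B↔C swapped to make it positive)
  edge (8, 14)→(21, 10): d=(13,-4) top-left  bias=+0
  edge (21, 10)→(9, 17): d=(-12,7) right/bottom  bias=-1
  edge (9, 17)→(8, 14): d=(-1,-3) top-left  bias=+0
    (2,2)@(5, 5): e=[-129,172,0] → .  [on edge]
    (3,5)@(7, 11): e=[-43,86,0] → .  [on edge]
    (9,5)@(19, 11): e=[5,2,36] → X
    (10,5)@(21, 11): e=[13,-12,42] → .
    (6,6)@(13, 13): e=[7,20,16] → X
    (7,6)@(15, 13): e=[15,6,22] → X
    (8,6)@(17, 13): e=[23,-8,28] → .
    (9,6)@(19, 13): e=[31,-22,34] → .
    (4,7)@(9, 15): e=[17,24,2] → X
    (5,7)@(11, 15): e=[25,10,8] → X
    (6,7)@(13, 15): e=[33,-4,14] → .
    (7,7)@(15, 15): e=[41,-18,20] → .
    (4,8)@(9, 17): e=[43,0,0] → .  [on edge]
  covered (5 px):
    . . . . . . . . . . .
    . . . . . . . . . . .
    . . . . . . . . . . .
    . . . . . . . . . . .
    . . . . . . . . . . .
    . . . . . . . . . X .
    . . . . . . X X . . .
    . . . . X X . . . . .
    . . . . . . . . . . .
T2:
  2·area = 24
  edge (12, 6)→(8, 14): d=(-4,8) right/bottom  bias=-1
  edge (8, 14)→(12, 0): d=(4,-14) top-left  bias=+0
  edge (12, 0)→(12, 6): d=(0,6) right/bottom  bias=-1
    (5,2)@(11, 5): e=[12,6,6] → X
    (6,2)@(13, 5): e=[-4,34,-6] → .
    (5,3)@(11, 7): e=[4,14,6] → X
    (6,3)@(13, 7): e=[-12,42,-6] → .
    (5,4)@(11, 9): e=[-4,22,6] → .
    (4,5)@(9, 11): e=[4,2,18] → X
    (5,5)@(11, 11): e=[-12,30,6] → .
    (4,6)@(9, 13): e=[-4,10,18] → .
  covered (3 px):
    . . . . . . . . . . .
    . . . . . . . . . . .
    . . . . . X . . . . .
    . . . . . X . . . . .
    . . . . . . . . . . .
    . . . . X . . . . . .
    . . . . . . . . . . .
    . . . . . . . . . . .
    . . . . . . . . . . .

Z-buffer (winner per pixel, '.' = empty):
  . . . . . . . . . . .
  . . . . . . . . . . .
  . . . . . 2 . . . . .
  . . . . . 2 . . . . .
  . . . . . . . . . . .
  . . . . 2 . . . . 1 .
  . . . . . . 1 1 . . .
  . . . . 1 1 . . . . .
  . . . . . . . . . . .

Result: 1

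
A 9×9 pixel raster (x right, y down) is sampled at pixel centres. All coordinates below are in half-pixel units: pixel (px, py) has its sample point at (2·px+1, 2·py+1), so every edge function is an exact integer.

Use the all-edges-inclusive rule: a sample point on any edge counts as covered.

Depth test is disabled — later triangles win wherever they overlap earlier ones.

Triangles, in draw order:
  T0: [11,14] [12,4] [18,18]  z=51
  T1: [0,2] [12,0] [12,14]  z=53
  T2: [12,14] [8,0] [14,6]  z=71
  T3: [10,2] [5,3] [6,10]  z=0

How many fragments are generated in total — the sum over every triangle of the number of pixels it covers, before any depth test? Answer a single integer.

T0:
  2·area = 74
  edge (11, 14)→(12, 4): d=(1,-10) inclusive
  edge (12, 4)→(18, 18): d=(6,14) inclusive
  edge (18, 18)→(11, 14): d=(-7,-4) inclusive
    (6,3)@(13, 7): e=[13,4,57] → █
    (7,3)@(15, 7): e=[33,-24,65] → ·
    (6,4)@(13, 9): e=[15,16,43] → █
    (7,4)@(15, 9): e=[35,-12,51] → ·
    (6,5)@(13, 11): e=[17,28,29] → █
    (7,5)@(15, 11): e=[37,0,37] → █  [on edge]
    (8,5)@(17, 11): e=[57,-28,45] → ·
    (6,6)@(13, 13): e=[19,40,15] → █
    (8,6)@(17, 13): e=[59,-16,31] → ·
    (6,7)@(13, 15): e=[21,52,1] → █
    (8,7)@(17, 15): e=[61,-4,17] → ·
    (6,8)@(13, 17): e=[23,64,-13] → ·
  covered (9 px):
    · · · · · · · · ·
    · · · · · · · · ·
    · · · · · · · · ·
    · · · · · · █ · ·
    · · · · · · █ · ·
    · · · · · · █ █ ·
    · · · · · · █ █ ·
    · · · · · · █ █ ·
    · · · · · · · · █
T1:
  2·area = 168
  edge (0, 2)→(12, 0): d=(12,-2) inclusive
  edge (12, 0)→(12, 14): d=(0,14) inclusive
  edge (12, 14)→(0, 2): d=(-12,-12) inclusive
    (3,0)@(7, 1): e=[2,70,96] → █
    (4,0)@(9, 1): e=[6,42,120] → █
    (5,0)@(11, 1): e=[10,14,144] → █
    (6,0)@(13, 1): e=[14,-14,168] → ·
    (0,1)@(1, 3): e=[14,154,0] → █  [on edge]
    (1,1)@(3, 3): e=[18,126,24] → █
    (2,1)@(5, 3): e=[22,98,48] → █
    (6,1)@(13, 3): e=[38,-14,144] → ·
    (0,2)@(1, 5): e=[38,154,-24] → ·
    (1,2)@(3, 5): e=[42,126,0] → █  [on edge]
    (6,2)@(13, 5): e=[62,-14,120] → ·
    (1,3)@(3, 7): e=[66,126,-24] → ·
    (2,3)@(5, 7): e=[70,98,0] → █  [on edge]
    (3,4)@(7, 9): e=[98,70,0] → █  [on edge]
    (4,5)@(9, 11): e=[126,42,0] → █  [on edge]
    (5,6)@(11, 13): e=[154,14,0] → █  [on edge]
    (6,7)@(13, 15): e=[182,-14,0] → ·  [on edge]
    (7,8)@(15, 17): e=[210,-42,0] → ·  [on edge]
  covered (24 px):
    · · · █ █ █ · · ·
    █ █ █ █ █ █ · · ·
    · █ █ █ █ █ · · ·
    · · █ █ █ █ · · ·
    · · · █ █ █ · · ·
    · · · · █ █ · · ·
    · · · · · █ · · ·
    · · · · · · · · ·
    · · · · · · · · ·
T2:
  2·area = 60
  edge (12, 14)→(8, 0): d=(-4,-14) inclusive
  edge (8, 0)→(14, 6): d=(6,6) inclusive
  edge (14, 6)→(12, 14): d=(-2,8) inclusive
    (4,0)@(9, 1): e=[10,0,50] → █  [on edge]
    (5,0)@(11, 1): e=[38,-12,34] → ·
    (4,1)@(9, 3): e=[2,12,46] → █
    (5,1)@(11, 3): e=[30,0,30] → █  [on edge]
    (6,1)@(13, 3): e=[58,-12,14] → ·
    (4,2)@(9, 5): e=[-6,24,42] → ·
    (5,2)@(11, 5): e=[22,12,26] → █
    (6,2)@(13, 5): e=[50,0,10] → █  [on edge]
    (7,2)@(15, 5): e=[78,-12,-6] → ·
    (5,3)@(11, 7): e=[14,24,22] → █
    (7,3)@(15, 7): e=[70,0,-10] → ·  [on edge]
    (5,4)@(11, 9): e=[6,36,18] → █
    (8,4)@(17, 9): e=[90,0,-30] → ·  [on edge]
  covered (9 px):
    · · · · █ · · · ·
    · · · · █ █ · · ·
    · · · · · █ █ · ·
    · · · · · █ █ · ·
    · · · · · █ █ · ·
    · · · · · · · · ·
    · · · · · · · · ·
    · · · · · · · · ·
    · · · · · · · · ·
T3:
  2·area = 36  (B↔C swapped to make it positive)
  edge (10, 2)→(6, 10): d=(-4,8) inclusive
  edge (6, 10)→(5, 3): d=(-1,-7) inclusive
  edge (5, 3)→(10, 2): d=(5,-1) inclusive
    (7,0)@(15, 1): e=[-36,72,0] → ·  [on edge]
    (2,1)@(5, 3): e=[36,0,0] → █  [on edge]
    (3,1)@(7, 3): e=[20,14,2] → █
    (4,1)@(9, 3): e=[4,28,4] → █
    (5,1)@(11, 3): e=[-12,42,6] → ·
    (2,2)@(5, 5): e=[28,-2,10] → ·
    (3,2)@(7, 5): e=[12,12,12] → █
    (4,2)@(9, 5): e=[-4,26,14] → ·
    (3,3)@(7, 7): e=[4,10,22] → █
    (4,3)@(9, 7): e=[-12,24,24] → ·
    (3,4)@(7, 9): e=[-4,8,32] → ·
    (3,8)@(7, 17): e=[-36,0,72] → ·  [on edge]
  covered (5 px):
    · · · · · · · · ·
    · · █ █ █ · · · ·
    · · · █ · · · · ·
    · · · █ · · · · ·
    · · · · · · · · ·
    · · · · · · · · ·
    · · · · · · · · ·
    · · · · · · · · ·
    · · · · · · · · ·

Final: 47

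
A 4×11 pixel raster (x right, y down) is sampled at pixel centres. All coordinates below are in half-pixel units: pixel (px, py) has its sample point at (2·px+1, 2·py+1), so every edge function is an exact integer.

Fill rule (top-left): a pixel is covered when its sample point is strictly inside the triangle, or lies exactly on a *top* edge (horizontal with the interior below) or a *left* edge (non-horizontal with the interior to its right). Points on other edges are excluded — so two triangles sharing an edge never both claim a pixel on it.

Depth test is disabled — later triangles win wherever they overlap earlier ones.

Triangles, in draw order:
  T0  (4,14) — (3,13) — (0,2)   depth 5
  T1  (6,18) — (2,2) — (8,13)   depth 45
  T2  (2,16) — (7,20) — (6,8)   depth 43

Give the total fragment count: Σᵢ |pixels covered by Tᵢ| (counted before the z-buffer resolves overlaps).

T0:
  2·area = 8
  edge (4, 14)→(3, 13): d=(-1,-1) top-left  bias=+0
  edge (3, 13)→(0, 2): d=(-3,-11) top-left  bias=+0
  edge (0, 2)→(4, 14): d=(4,12) right/bottom  bias=-1
    (0,2)@(1, 5): e=[6,2,0] → .  [on edge]
    (0,5)@(1, 11): e=[0,-16,24] → .  [on edge]
    (1,5)@(3, 11): e=[2,6,0] → .  [on edge]
    (1,6)@(3, 13): e=[0,0,8] → X  [on edge]
    (2,6)@(5, 13): e=[2,22,-16] → .
    (1,7)@(3, 15): e=[-2,-6,16] → .
    (2,7)@(5, 15): e=[0,16,-8] → .  [on edge]
    (2,8)@(5, 17): e=[-2,10,0] → .  [on edge]
    (3,8)@(7, 17): e=[0,32,-24] → .  [on edge]
  covered (1 px):
    . . . .
    . . . .
    . . . .
    . . . .
    . . . .
    . . . .
    . X . .
    . . . .
    . . . .
    . . . .
    . . . .
T1:
  2·area = 52
  edge (6, 18)→(2, 2): d=(-4,-16) top-left  bias=+0
  edge (2, 2)→(8, 13): d=(6,11) right/bottom  bias=-1
  edge (8, 13)→(6, 18): d=(-2,5) right/bottom  bias=-1
    (1,2)@(3, 5): e=[4,7,41] → X
    (2,2)@(5, 5): e=[36,-15,31] → .
    (1,3)@(3, 7): e=[-4,19,37] → .
    (2,4)@(5, 9): e=[20,9,23] → X
    (3,4)@(7, 9): e=[52,-13,13] → .
    (2,5)@(5, 11): e=[12,21,19] → X
    (3,5)@(7, 11): e=[44,-1,9] → .
    (2,6)@(5, 13): e=[4,33,15] → X
    (3,6)@(7, 13): e=[36,11,5] → X
    (2,7)@(5, 15): e=[-4,45,11] → .
    (3,7)@(7, 15): e=[28,23,1] → X
    (3,8)@(7, 17): e=[20,35,-3] → .
  covered (6 px):
    . . . .
    . . . .
    . X . .
    . . . .
    . . X .
    . . X .
    . . X X
    . . . X
    . . . .
    . . . .
    . . . .
T2:
  2·area = 56  (B↔C swapped to make it positive)
  edge (2, 16)→(6, 8): d=(4,-8) top-left  bias=+0
  edge (6, 8)→(7, 20): d=(1,12) right/bottom  bias=-1
  edge (7, 20)→(2, 16): d=(-5,-4) top-left  bias=+0
    (2,5)@(5, 11): e=[4,15,37] → X
    (3,5)@(7, 11): e=[20,-9,45] → .
    (2,6)@(5, 13): e=[12,17,27] → X
    (3,6)@(7, 13): e=[28,-7,35] → .
    (1,7)@(3, 15): e=[4,43,9] → X
    (3,7)@(7, 15): e=[36,-5,25] → .
    (1,8)@(3, 17): e=[12,45,-1] → .
    (2,8)@(5, 17): e=[28,21,7] → X
    (3,8)@(7, 17): e=[44,-3,15] → .
    (2,9)@(5, 19): e=[36,23,-3] → .
  covered (5 px):
    . . . .
    . . . .
    . . . .
    . . . .
    . . . .
    . . X .
    . . X .
    . X X .
    . . X .
    . . . .
    . . . .

Final: 12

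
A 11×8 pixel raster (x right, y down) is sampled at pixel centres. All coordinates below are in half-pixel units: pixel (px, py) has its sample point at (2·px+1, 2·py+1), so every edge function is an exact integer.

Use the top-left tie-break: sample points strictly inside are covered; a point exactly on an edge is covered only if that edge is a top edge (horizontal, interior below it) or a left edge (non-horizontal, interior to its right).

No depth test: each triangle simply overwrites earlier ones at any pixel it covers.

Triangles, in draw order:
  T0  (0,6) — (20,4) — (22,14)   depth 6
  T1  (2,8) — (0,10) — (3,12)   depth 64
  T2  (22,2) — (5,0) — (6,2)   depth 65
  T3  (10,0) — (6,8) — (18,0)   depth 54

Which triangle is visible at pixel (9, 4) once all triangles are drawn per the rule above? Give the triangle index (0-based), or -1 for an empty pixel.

T0:
  2·area = 204
  edge (0, 6)→(20, 4): d=(20,-2) top-left  bias=+0
  edge (20, 4)→(22, 14): d=(2,10) right/bottom  bias=-1
  edge (22, 14)→(0, 6): d=(-22,-8) top-left  bias=+0
    (5,2)@(11, 5): e=[2,92,110] → X
    (6,2)@(13, 5): e=[6,72,126] → X
    (7,2)@(15, 5): e=[10,52,142] → X
    (8,2)@(17, 5): e=[14,32,158] → X
    (9,2)@(19, 5): e=[18,12,174] → X
    (10,2)@(21, 5): e=[22,-8,190] → .
    (1,3)@(3, 7): e=[26,176,2] → X
    (2,3)@(5, 7): e=[30,156,18] → X
    (3,3)@(7, 7): e=[34,136,34] → X
    (4,3)@(9, 7): e=[38,116,50] → X
    (10,3)@(21, 7): e=[62,-4,146] → .
    (1,4)@(3, 9): e=[66,180,-42] → .
    (10,4)@(21, 9): e=[102,0,102] → .  [on edge]
  covered (25 px):
    . . . . . . . . . . .
    . . . . . . . . . . .
    . . . . . X X X X X .
    . X X X X X X X X X .
    . . . . X X X X X X .
    . . . . . . . X X X X
    . . . . . . . . . . X
    . . . . . . . . . . .
T1:
  2·area = 10  (B↔C swapped to make it positive)
  edge (2, 8)→(3, 12): d=(1,4) right/bottom  bias=-1
  edge (3, 12)→(0, 10): d=(-3,-2) top-left  bias=+0
  edge (0, 10)→(2, 8): d=(2,-2) top-left  bias=+0
    (4,0)@(9, 1): e=[-35,45,0] → .  [on edge]
    (3,1)@(7, 3): e=[-25,35,0] → .  [on edge]
    (2,2)@(5, 5): e=[-15,25,0] → .  [on edge]
    (1,3)@(3, 7): e=[-5,15,0] → .  [on edge]
    (0,4)@(1, 9): e=[5,5,0] → X  [on edge]
    (1,4)@(3, 9): e=[-3,9,4] → .
    (0,5)@(1, 11): e=[7,-1,4] → .
  covered (1 px):
    . . . . . . . . . . .
    . . . . . . . . . . .
    . . . . . . . . . . .
    . . . . . . . . . . .
    X . . . . . . . . . .
    . . . . . . . . . . .
    . . . . . . . . . . .
    . . . . . . . . . . .
T2:
  2·area = 32  (B↔C swapped to make it positive)
  edge (22, 2)→(6, 2): d=(-16,0) right/bottom  bias=-1
  edge (6, 2)→(5, 0): d=(-1,-2) top-left  bias=+0
  edge (5, 0)→(22, 2): d=(17,2) right/bottom  bias=-1
    (3,0)@(7, 1): e=[16,3,13] → X
    (4,0)@(9, 1): e=[16,7,9] → X
    (5,0)@(11, 1): e=[16,11,5] → X
    (6,0)@(13, 1): e=[16,15,1] → X
    (7,0)@(15, 1): e=[16,19,-3] → .
    (3,1)@(7, 3): e=[-16,1,47] → .
    (4,1)@(9, 3): e=[-16,5,43] → .
    (5,1)@(11, 3): e=[-16,9,39] → .
    (6,1)@(13, 3): e=[-16,13,35] → .
  covered (4 px):
    . . . X X X X . . . .
    . . . . . . . . . . .
    . . . . . . . . . . .
    . . . . . . . . . . .
    . . . . . . . . . . .
    . . . . . . . . . . .
    . . . . . . . . . . .
    . . . . . . . . . . .
T3:
  2·area = 64  (B↔C swapped to make it positive)
  edge (10, 0)→(18, 0): d=(8,0) top-left  bias=+0
  edge (18, 0)→(6, 8): d=(-12,8) right/bottom  bias=-1
  edge (6, 8)→(10, 0): d=(4,-8) top-left  bias=+0
    (5,0)@(11, 1): e=[8,44,12] → X
    (6,0)@(13, 1): e=[8,28,28] → X
    (7,0)@(15, 1): e=[8,12,44] → X
    (8,0)@(17, 1): e=[8,-4,60] → .
    (4,1)@(9, 3): e=[24,36,4] → X
    (7,1)@(15, 3): e=[24,-12,52] → .
    (4,2)@(9, 5): e=[40,12,12] → X
    (5,2)@(11, 5): e=[40,-4,28] → .
    (6,2)@(13, 5): e=[40,-20,44] → .
    (3,3)@(7, 7): e=[56,4,4] → X
    (4,3)@(9, 7): e=[56,-12,20] → .
    (3,4)@(7, 9): e=[72,-20,12] → .
  covered (8 px):
    . . . . . X X X . . .
    . . . . X X X . . . .
    . . . . X . . . . . .
    . . . X . . . . . . .
    . . . . . . . . . . .
    . . . . . . . . . . .
    . . . . . . . . . . .
    . . . . . . . . . . .

Z-buffer (winner per pixel, '.' = empty):
  . . . 2 2 3 3 3 . . .
  . . . . 3 3 3 . . . .
  . . . . 3 0 0 0 0 0 .
  . 0 0 3 0 0 0 0 0 0 .
  1 . . . 0 0 0 0 0 0 .
  . . . . . . . 0 0 0 0
  . . . . . . . . . . 0
  . . . . . . . . . . .

Final: 0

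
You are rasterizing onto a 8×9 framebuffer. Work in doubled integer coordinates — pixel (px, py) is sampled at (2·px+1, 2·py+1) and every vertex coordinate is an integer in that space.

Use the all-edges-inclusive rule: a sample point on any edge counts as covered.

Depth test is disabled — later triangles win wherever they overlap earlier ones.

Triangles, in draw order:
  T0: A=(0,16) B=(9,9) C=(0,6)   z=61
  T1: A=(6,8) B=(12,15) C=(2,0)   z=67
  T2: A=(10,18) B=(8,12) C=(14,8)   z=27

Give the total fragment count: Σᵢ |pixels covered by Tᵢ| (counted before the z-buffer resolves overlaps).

T0:
  2·area = 90  (B↔C swapped to make it positive)
  edge (0, 16)→(0, 6): d=(0,-10) inclusive
  edge (0, 6)→(9, 9): d=(9,3) inclusive
  edge (9, 9)→(0, 16): d=(-9,7) inclusive
    (0,3)@(1, 7): e=[10,6,74] → #
    (1,3)@(3, 7): e=[30,0,60] → #  [on edge]
    (2,3)@(5, 7): e=[50,-6,46] → ·
    (0,4)@(1, 9): e=[10,24,56] → #
    (2,4)@(5, 9): e=[50,12,28] → #
    (3,4)@(7, 9): e=[70,6,14] → #
    (4,4)@(9, 9): e=[90,0,0] → #  [on edge]
    (5,4)@(11, 9): e=[110,-6,-14] → ·
    (0,5)@(1, 11): e=[10,42,38] → #
    (3,5)@(7, 11): e=[70,24,-4] → ·
    (4,5)@(9, 11): e=[90,18,-18] → ·
    (7,5)@(15, 11): e=[150,0,-60] → ·  [on edge]
  covered (13 px):
    · · · · · · · ·
    · · · · · · · ·
    · · · · · · · ·
    # # · · · · · ·
    # # # # # · · ·
    # # # · · · · ·
    # # · · · · · ·
    # · · · · · · ·
    · · · · · · · ·
T1:
  2·area = 20  (B↔C swapped to make it positive)
  edge (6, 8)→(2, 0): d=(-4,-8) inclusive
  edge (2, 0)→(12, 15): d=(10,15) inclusive
  edge (12, 15)→(6, 8): d=(-6,-7) inclusive
    (2,2)@(5, 5): e=[4,5,11] → #
    (3,2)@(7, 5): e=[20,-25,25] → ·
    (2,3)@(5, 7): e=[-4,25,-1] → ·
    (3,4)@(7, 9): e=[4,15,1] → #
    (4,4)@(9, 9): e=[20,-15,15] → ·
    (3,5)@(7, 11): e=[-4,35,-11] → ·
    (4,5)@(9, 11): e=[12,5,3] → #
    (5,5)@(11, 11): e=[28,-25,17] → ·
    (4,6)@(9, 13): e=[4,25,-9] → ·
  covered (3 px):
    · · · · · · · ·
    · · · · · · · ·
    · · # · · · · ·
    · · · · · · · ·
    · · · # · · · ·
    · · · · # · · ·
    · · · · · · · ·
    · · · · · · · ·
    · · · · · · · ·
T2:
  2·area = 44
  edge (10, 18)→(8, 12): d=(-2,-6) inclusive
  edge (8, 12)→(14, 8): d=(6,-4) inclusive
  edge (14, 8)→(10, 18): d=(-4,10) inclusive
    (2,1)@(5, 3): e=[0,-66,110] → ·  [on edge]
    (3,4)@(7, 9): e=[0,-22,66] → ·  [on edge]
    (6,4)@(13, 9): e=[36,2,6] → #
    (7,4)@(15, 9): e=[48,10,-14] → ·
    (5,5)@(11, 11): e=[20,6,18] → #
    (6,5)@(13, 11): e=[32,14,-2] → ·
    (4,6)@(9, 13): e=[4,10,30] → #
    (6,6)@(13, 13): e=[28,26,-10] → ·
    (4,7)@(9, 15): e=[0,22,22] → #  [on edge]
    (6,7)@(13, 15): e=[24,38,-18] → ·
    (4,8)@(9, 17): e=[-4,34,14] → ·
    (5,8)@(11, 17): e=[8,42,-6] → ·
  covered (6 px):
    · · · · · · · ·
    · · · · · · · ·
    · · · · · · · ·
    · · · · · · · ·
    · · · · · · # ·
    · · · · · # · ·
    · · · · # # · ·
    · · · · # # · ·
    · · · · · · · ·

Result: 22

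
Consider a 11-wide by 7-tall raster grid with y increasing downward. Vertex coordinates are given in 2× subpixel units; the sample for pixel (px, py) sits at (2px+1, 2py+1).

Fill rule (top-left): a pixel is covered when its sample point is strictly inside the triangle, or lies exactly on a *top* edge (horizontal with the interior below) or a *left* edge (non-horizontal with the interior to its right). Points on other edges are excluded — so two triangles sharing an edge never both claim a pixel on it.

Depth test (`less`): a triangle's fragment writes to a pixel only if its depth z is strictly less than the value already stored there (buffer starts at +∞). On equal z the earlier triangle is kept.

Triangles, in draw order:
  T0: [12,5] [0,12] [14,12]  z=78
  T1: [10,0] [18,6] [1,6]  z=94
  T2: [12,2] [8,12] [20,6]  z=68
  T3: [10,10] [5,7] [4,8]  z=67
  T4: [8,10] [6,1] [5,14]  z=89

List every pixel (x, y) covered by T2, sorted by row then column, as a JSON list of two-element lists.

T0:
  2·area = 98  (B↔C swapped to make it positive)
  edge (12, 5)→(14, 12): d=(2,7) right/bottom  bias=-1
  edge (14, 12)→(0, 12): d=(-14,0) right/bottom  bias=-1
  edge (0, 12)→(12, 5): d=(12,-7) top-left  bias=+0
    (4,3)@(9, 7): e=[25,70,3] → █
    (5,3)@(11, 7): e=[11,70,17] → █
    (6,3)@(13, 7): e=[-3,70,31] → ·
    (3,4)@(7, 9): e=[43,42,13] → █
    (6,4)@(13, 9): e=[1,42,55] → █
    (7,4)@(15, 9): e=[-13,42,69] → ·
    (1,5)@(3, 11): e=[75,14,9] → █
    (2,5)@(5, 11): e=[61,14,23] → █
    (7,5)@(15, 11): e=[-9,14,93] → ·
    (1,6)@(3, 13): e=[79,-14,33] → ·
    (2,6)@(5, 13): e=[65,-14,47] → ·
    (3,6)@(7, 13): e=[51,-14,61] → ·
  covered (12 px):
    · · · · · · · · · · ·
    · · · · · · · · · · ·
    · · · · · · · · · · ·
    · · · · █ █ · · · · ·
    · · · █ █ █ █ · · · ·
    · █ █ █ █ █ █ · · · ·
    · · · · · · · · · · ·
T1:
  2·area = 102
  edge (10, 0)→(18, 6): d=(8,6) right/bottom  bias=-1
  edge (18, 6)→(1, 6): d=(-17,0) right/bottom  bias=-1
  edge (1, 6)→(10, 0): d=(9,-6) top-left  bias=+0
    (4,0)@(9, 1): e=[14,85,3] → █
    (5,0)@(11, 1): e=[2,85,15] → █
    (6,0)@(13, 1): e=[-10,85,27] → ·
    (3,1)@(7, 3): e=[42,51,9] → █
    (6,1)@(13, 3): e=[6,51,45] → █
    (7,1)@(15, 3): e=[-6,51,57] → ·
    (1,2)@(3, 5): e=[82,17,3] → █
    (2,2)@(5, 5): e=[70,17,15] → █
    (7,2)@(15, 5): e=[10,17,75] → █
    (8,2)@(17, 5): e=[-2,17,87] → ·
    (1,3)@(3, 7): e=[98,-17,21] → ·
    (2,3)@(5, 7): e=[86,-17,33] → ·
  covered (13 px):
    · · · · █ █ · · · · ·
    · · · █ █ █ █ · · · ·
    · █ █ █ █ █ █ █ · · ·
    · · · · · · · · · · ·
    · · · · · · · · · · ·
    · · · · · · · · · · ·
    · · · · · · · · · · ·
T2:
  2·area = 96  (B↔C swapped to make it positive)
  edge (12, 2)→(20, 6): d=(8,4) right/bottom  bias=-1
  edge (20, 6)→(8, 12): d=(-12,6) right/bottom  bias=-1
  edge (8, 12)→(12, 2): d=(4,-10) top-left  bias=+0
    (6,1)@(13, 3): e=[4,78,14] → █
    (7,1)@(15, 3): e=[-4,66,34] → ·
    (5,2)@(11, 5): e=[28,66,2] → █
    (7,2)@(15, 5): e=[12,42,42] → █
    (8,2)@(17, 5): e=[4,30,62] → █
    (9,2)@(19, 5): e=[-4,18,82] → ·
    (5,3)@(11, 7): e=[44,42,10] → █
    (9,3)@(19, 7): e=[12,-6,90] → ·
    (5,4)@(11, 9): e=[60,18,18] → █
    (7,4)@(15, 9): e=[44,-6,58] → ·
    (8,4)@(17, 9): e=[36,-18,78] → ·
    (4,5)@(9, 11): e=[84,6,6] → █
  covered (12 px):
    · · · · · · · · · · ·
    · · · · · · █ · · · ·
    · · · · · █ █ █ █ · ·
    · · · · · █ █ █ █ · ·
    · · · · · █ █ · · · ·
    · · · · █ · · · · · ·
    · · · · · · · · · · ·
T3:
  2·area = 8  (B↔C swapped to make it positive)
  edge (10, 10)→(4, 8): d=(-6,-2) top-left  bias=+0
  edge (4, 8)→(5, 7): d=(1,-1) top-left  bias=+0
  edge (5, 7)→(10, 10): d=(5,3) right/bottom  bias=-1
    (5,0)@(11, 1): e=[56,0,-48] → ·  [on edge]
    (4,1)@(9, 3): e=[40,0,-32] → ·  [on edge]
    (3,2)@(7, 5): e=[24,0,-16] → ·  [on edge]
    (0,3)@(1, 7): e=[0,-4,12] → ·  [on edge]
    (2,3)@(5, 7): e=[8,0,0] → ·  [on edge]
    (1,4)@(3, 9): e=[-8,0,16] → ·  [on edge]
    (3,4)@(7, 9): e=[0,4,4] → █  [on edge]
    (4,4)@(9, 9): e=[4,6,-2] → ·
    (0,5)@(1, 11): e=[-24,0,32] → ·  [on edge]
    (3,5)@(7, 11): e=[-12,6,14] → ·
    (6,5)@(13, 11): e=[0,12,-4] → ·  [on edge]
    (7,6)@(15, 13): e=[-8,16,0] → ·  [on edge]
    (9,6)@(19, 13): e=[0,20,-12] → ·  [on edge]
  covered (1 px):
    · · · · · · · · · · ·
    · · · · · · · · · · ·
    · · · · · · · · · · ·
    · · · · · · · · · · ·
    · · · █ · · · · · · ·
    · · · · · · · · · · ·
    · · · · · · · · · · ·
T4:
  2·area = 35  (B↔C swapped to make it positive)
  edge (8, 10)→(5, 14): d=(-3,4) right/bottom  bias=-1
  edge (5, 14)→(6, 1): d=(1,-13) top-left  bias=+0
  edge (6, 1)→(8, 10): d=(2,9) right/bottom  bias=-1
    (3,3)@(7, 7): e=[13,19,3] → █
    (4,3)@(9, 7): e=[5,45,-15] → ·
    (3,4)@(7, 9): e=[7,21,7] → █
    (4,4)@(9, 9): e=[-1,47,-11] → ·
    (3,5)@(7, 11): e=[1,23,11] → █
    (4,5)@(9, 11): e=[-7,49,-7] → ·
    (3,6)@(7, 13): e=[-5,25,15] → ·
  covered (3 px):
    · · · · · · · · · · ·
    · · · · · · · · · · ·
    · · · · · · · · · · ·
    · · · █ · · · · · · ·
    · · · █ · · · · · · ·
    · · · █ · · · · · · ·
    · · · · · · · · · · ·

Answer: [[6,1],[5,2],[6,2],[7,2],[8,2],[5,3],[6,3],[7,3],[8,3],[5,4],[6,4],[4,5]]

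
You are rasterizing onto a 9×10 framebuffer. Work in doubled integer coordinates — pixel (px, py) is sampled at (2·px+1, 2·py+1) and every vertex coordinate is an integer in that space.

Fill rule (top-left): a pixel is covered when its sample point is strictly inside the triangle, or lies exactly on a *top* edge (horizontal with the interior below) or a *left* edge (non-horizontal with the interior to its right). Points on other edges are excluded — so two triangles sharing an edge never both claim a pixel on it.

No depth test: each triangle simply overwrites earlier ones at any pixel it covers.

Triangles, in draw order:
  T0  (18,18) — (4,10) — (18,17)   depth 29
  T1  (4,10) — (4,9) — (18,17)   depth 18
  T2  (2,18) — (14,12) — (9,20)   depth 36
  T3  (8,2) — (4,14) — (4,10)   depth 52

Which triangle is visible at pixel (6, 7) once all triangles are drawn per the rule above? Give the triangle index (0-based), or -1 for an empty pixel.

T0:
  2·area = 14
  edge (18, 18)→(4, 10): d=(-14,-8) top-left  bias=+0
  edge (4, 10)→(18, 17): d=(14,7) right/bottom  bias=-1
  edge (18, 17)→(18, 18): d=(0,1) right/bottom  bias=-1
    (6,7)@(13, 15): e=[2,7,5] → X
    (7,7)@(15, 15): e=[18,-7,3] → .
    (6,8)@(13, 17): e=[-26,35,5] → .
    (8,8)@(17, 17): e=[6,7,1] → X
    (8,9)@(17, 19): e=[-22,35,1] → .
  covered (2 px):
    . . . . . . . . .
    . . . . . . . . .
    . . . . . . . . .
    . . . . . . . . .
    . . . . . . . . .
    . . . . . . . . .
    . . . . . . . . .
    . . . . . . X . .
    . . . . . . . . X
    . . . . . . . . .
T1:
  2·area = 14
  edge (4, 10)→(4, 9): d=(0,-1) top-left  bias=+0
  edge (4, 9)→(18, 17): d=(14,8) right/bottom  bias=-1
  edge (18, 17)→(4, 10): d=(-14,-7) top-left  bias=+0
    (3,5)@(7, 11): e=[3,4,7] → X
    (4,5)@(9, 11): e=[5,-12,21] → .
    (3,6)@(7, 13): e=[3,32,-21] → .
    (5,6)@(11, 13): e=[7,0,7] → .  [on edge]
  covered (1 px):
    . . . . . . . . .
    . . . . . . . . .
    . . . . . . . . .
    . . . . . . . . .
    . . . . . . . . .
    . . . X . . . . .
    . . . . . . . . .
    . . . . . . . . .
    . . . . . . . . .
    . . . . . . . . .
T2:
  2·area = 66
  edge (2, 18)→(14, 12): d=(12,-6) top-left  bias=+0
  edge (14, 12)→(9, 20): d=(-5,8) right/bottom  bias=-1
  edge (9, 20)→(2, 18): d=(-7,-2) top-left  bias=+0
    (6,6)@(13, 13): e=[6,3,57] → X
    (7,6)@(15, 13): e=[18,-13,61] → .
    (4,7)@(9, 15): e=[6,25,35] → X
    (5,7)@(11, 15): e=[18,9,39] → X
    (6,7)@(13, 15): e=[30,-7,43] → .
    (2,8)@(5, 17): e=[6,47,13] → X
    (3,8)@(7, 17): e=[18,31,17] → X
    (5,8)@(11, 17): e=[42,-1,25] → .
    (2,9)@(5, 19): e=[30,37,-1] → .
    (3,9)@(7, 19): e=[42,21,3] → X
    (5,9)@(11, 19): e=[66,-11,11] → .
  covered (8 px):
    . . . . . . . . .
    . . . . . . . . .
    . . . . . . . . .
    . . . . . . . . .
    . . . . . . . . .
    . . . . . . . . .
    . . . . . . X . .
    . . . . X X . . .
    . . X X X . . . .
    . . . X X . . . .
T3:
  2·area = 16
  edge (8, 2)→(4, 14): d=(-4,12) right/bottom  bias=-1
  edge (4, 14)→(4, 10): d=(0,-4) top-left  bias=+0
  edge (4, 10)→(8, 2): d=(4,-8) top-left  bias=+0
    (3,2)@(7, 5): e=[0,12,4] → .  [on edge]
    (2,4)@(5, 9): e=[8,4,4] → X
    (3,4)@(7, 9): e=[-16,12,20] → .
    (2,5)@(5, 11): e=[0,4,12] → .  [on edge]
    (1,8)@(3, 17): e=[0,-4,20] → .  [on edge]
  covered (1 px):
    . . . . . . . . .
    . . . . . . . . .
    . . . . . . . . .
    . . . . . . . . .
    . . X . . . . . .
    . . . . . . . . .
    . . . . . . . . .
    . . . . . . . . .
    . . . . . . . . .
    . . . . . . . . .

Z-buffer (winner per pixel, '.' = empty):
  . . . . . . . . .
  . . . . . . . . .
  . . . . . . . . .
  . . . . . . . . .
  . . 3 . . . . . .
  . . . 1 . . . . .
  . . . . . . 2 . .
  . . . . 2 2 0 . .
  . . 2 2 2 . . . 0
  . . . 2 2 . . . .

Answer: 0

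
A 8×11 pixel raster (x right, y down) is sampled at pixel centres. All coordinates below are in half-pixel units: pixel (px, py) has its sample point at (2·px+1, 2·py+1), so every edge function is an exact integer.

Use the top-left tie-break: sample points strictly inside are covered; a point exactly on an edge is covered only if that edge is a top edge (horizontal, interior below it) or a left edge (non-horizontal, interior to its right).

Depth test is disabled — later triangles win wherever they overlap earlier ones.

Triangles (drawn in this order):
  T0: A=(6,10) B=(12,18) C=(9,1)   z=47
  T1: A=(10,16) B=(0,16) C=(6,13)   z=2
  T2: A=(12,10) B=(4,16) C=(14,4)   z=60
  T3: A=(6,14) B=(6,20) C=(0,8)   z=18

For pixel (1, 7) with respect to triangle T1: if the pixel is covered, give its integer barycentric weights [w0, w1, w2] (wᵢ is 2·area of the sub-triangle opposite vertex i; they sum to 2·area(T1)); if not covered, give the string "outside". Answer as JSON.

T0:
  2·area = 78  (B↔C swapped to make it positive)
  edge (6, 10)→(9, 1): d=(3,-9) top-left  bias=+0
  edge (9, 1)→(12, 18): d=(3,17) right/bottom  bias=-1
  edge (12, 18)→(6, 10): d=(-6,-8) top-left  bias=+0
    (4,0)@(9, 1): e=[0,0,78] → ·  [on edge]
    (4,1)@(9, 3): e=[6,6,66] → █
    (5,1)@(11, 3): e=[24,-28,82] → ·
    (4,2)@(9, 5): e=[12,12,54] → █
    (5,2)@(11, 5): e=[30,-22,70] → ·
    (3,3)@(7, 7): e=[0,52,26] → █  [on edge]
    (5,3)@(11, 7): e=[36,-16,58] → ·
    (3,4)@(7, 9): e=[6,58,14] → █
    (5,4)@(11, 9): e=[42,-10,46] → ·
    (3,5)@(7, 11): e=[12,64,2] → █
    (5,5)@(11, 11): e=[48,-4,34] → ·
    (2,6)@(5, 13): e=[0,104,-26] → ·  [on edge]
    (1,9)@(3, 19): e=[0,156,-78] → ·  [on edge]
  covered (11 px):
    · · · · · · · ·
    · · · · █ · · ·
    · · · · █ · · ·
    · · · █ █ · · ·
    · · · █ █ · · ·
    · · · █ █ · · ·
    · · · · █ █ · ·
    · · · · · █ · ·
    · · · · · · · ·
    · · · · · · · ·
    · · · · · · · ·
T1:
  2·area = 30
  edge (10, 16)→(0, 16): d=(-10,0) right/bottom  bias=-1
  edge (0, 16)→(6, 13): d=(6,-3) top-left  bias=+0
  edge (6, 13)→(10, 16): d=(4,3) right/bottom  bias=-1
    (1,7)@(3, 15): e=[10,3,17] → █
    (2,7)@(5, 15): e=[10,9,11] → █
    (3,7)@(7, 15): e=[10,15,5] → █
    (4,7)@(9, 15): e=[10,21,-1] → ·
    (1,8)@(3, 17): e=[-10,15,25] → ·
    (2,8)@(5, 17): e=[-10,21,19] → ·
    (3,8)@(7, 17): e=[-10,27,13] → ·
  covered (3 px):
    · · · · · · · ·
    · · · · · · · ·
    · · · · · · · ·
    · · · · · · · ·
    · · · · · · · ·
    · · · · · · · ·
    · · · · · · · ·
    · █ █ █ · · · ·
    · · · · · · · ·
    · · · · · · · ·
    · · · · · · · ·
T2:
  2·area = 36
  edge (12, 10)→(4, 16): d=(-8,6) right/bottom  bias=-1
  edge (4, 16)→(14, 4): d=(10,-12) top-left  bias=+0
  edge (14, 4)→(12, 10): d=(-2,6) right/bottom  bias=-1
    (7,0)@(15, 1): e=[54,-18,0] → ·  [on edge]
    (6,3)@(13, 7): e=[18,18,0] → ·  [on edge]
    (5,4)@(11, 9): e=[14,14,8] → █
    (6,4)@(13, 9): e=[2,38,-4] → ·
    (4,5)@(9, 11): e=[10,10,16] → █
    (5,5)@(11, 11): e=[-2,34,4] → ·
    (3,6)@(7, 13): e=[6,6,24] → █
    (4,6)@(9, 13): e=[-6,30,12] → ·
    (5,6)@(11, 13): e=[-18,54,0] → ·  [on edge]
    (2,7)@(5, 15): e=[2,2,32] → █
    (3,7)@(7, 15): e=[-10,26,20] → ·
    (2,8)@(5, 17): e=[-14,22,28] → ·
    (4,9)@(9, 19): e=[-54,90,0] → ·  [on edge]
  covered (4 px):
    · · · · · · · ·
    · · · · · · · ·
    · · · · · · · ·
    · · · · · · · ·
    · · · · · █ · ·
    · · · · █ · · ·
    · · · █ · · · ·
    · · █ · · · · ·
    · · · · · · · ·
    · · · · · · · ·
    · · · · · · · ·
T3:
  2·area = 36
  edge (6, 14)→(6, 20): d=(0,6) right/bottom  bias=-1
  edge (6, 20)→(0, 8): d=(-6,-12) top-left  bias=+0
  edge (0, 8)→(6, 14): d=(6,6) right/bottom  bias=-1
    (0,4)@(1, 9): e=[30,6,0] → ·  [on edge]
    (1,5)@(3, 11): e=[18,18,0] → ·  [on edge]
    (1,6)@(3, 13): e=[18,6,12] → █
    (2,6)@(5, 13): e=[6,30,0] → ·  [on edge]
    (1,7)@(3, 15): e=[18,-6,24] → ·
    (2,7)@(5, 15): e=[6,18,12] → █
    (3,7)@(7, 15): e=[-6,42,0] → ·  [on edge]
    (2,8)@(5, 17): e=[6,6,24] → █
    (3,8)@(7, 17): e=[-6,30,12] → ·
    (4,8)@(9, 17): e=[-18,54,0] → ·  [on edge]
    (2,9)@(5, 19): e=[6,-6,36] → ·
    (5,9)@(11, 19): e=[-30,66,0] → ·  [on edge]
    (6,10)@(13, 21): e=[-42,78,0] → ·  [on edge]
  covered (3 px):
    · · · · · · · ·
    · · · · · · · ·
    · · · · · · · ·
    · · · · · · · ·
    · · · · · · · ·
    · · · · · · · ·
    · █ · · · · · ·
    · · █ · · · · ·
    · · █ · · · · ·
    · · · · · · · ·
    · · · · · · · ·

Result: [3,17,10]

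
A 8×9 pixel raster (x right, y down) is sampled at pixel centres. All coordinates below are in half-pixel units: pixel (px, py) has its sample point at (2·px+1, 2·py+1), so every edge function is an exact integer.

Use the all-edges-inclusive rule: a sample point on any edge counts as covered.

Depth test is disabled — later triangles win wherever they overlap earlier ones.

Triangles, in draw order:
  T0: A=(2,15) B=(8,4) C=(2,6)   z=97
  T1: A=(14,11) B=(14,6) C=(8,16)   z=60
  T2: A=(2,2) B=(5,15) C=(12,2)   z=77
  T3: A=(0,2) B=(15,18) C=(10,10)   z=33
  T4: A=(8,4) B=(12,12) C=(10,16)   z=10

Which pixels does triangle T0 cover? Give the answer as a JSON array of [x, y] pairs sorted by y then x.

T0:
  2·area = 54  (B↔C swapped to make it positive)
  edge (2, 15)→(2, 6): d=(0,-9) inclusive
  edge (2, 6)→(8, 4): d=(6,-2) inclusive
  edge (8, 4)→(2, 15): d=(-6,11) inclusive
    (5,1)@(11, 3): e=[81,0,-27] → .  [on edge]
    (2,2)@(5, 5): e=[27,0,27] → X  [on edge]
    (3,2)@(7, 5): e=[45,4,5] → X
    (4,2)@(9, 5): e=[63,8,-17] → .
    (1,3)@(3, 7): e=[9,8,37] → X
    (3,3)@(7, 7): e=[45,16,-7] → .
    (1,4)@(3, 9): e=[9,20,25] → X
    (3,4)@(7, 9): e=[45,28,-19] → .
    (1,5)@(3, 11): e=[9,32,13] → X
    (2,5)@(5, 11): e=[27,36,-9] → .
    (1,6)@(3, 13): e=[9,44,1] → X
    (2,6)@(5, 13): e=[27,48,-21] → .
  covered (8 px):
    . . . . . . . .
    . . . . . . . .
    . . X X . . . .
    . X X . . . . .
    . X X . . . . .
    . X . . . . . .
    . X . . . . . .
    . . . . . . . .
    . . . . . . . .
T1:
  2·area = 30  (B↔C swapped to make it positive)
  edge (14, 11)→(8, 16): d=(-6,5) inclusive
  edge (8, 16)→(14, 6): d=(6,-10) inclusive
  edge (14, 6)→(14, 11): d=(0,5) inclusive
    (6,4)@(13, 9): e=[17,8,5] → X
    (7,4)@(15, 9): e=[7,28,-5] → .
    (5,5)@(11, 11): e=[15,0,15] → X  [on edge]
    (7,5)@(15, 11): e=[-5,40,-5] → .
    (5,6)@(11, 13): e=[3,12,15] → X
    (6,6)@(13, 13): e=[-7,32,5] → .
    (4,7)@(9, 15): e=[1,4,25] → X
    (5,7)@(11, 15): e=[-9,24,15] → .
    (4,8)@(9, 17): e=[-11,16,25] → .
  covered (5 px):
    . . . . . . . .
    . . . . . . . .
    . . . . . . . .
    . . . . . . . .
    . . . . . . X .
    . . . . . X X .
    . . . . . X . .
    . . . . X . . .
    . . . . . . . .
T2:
  2·area = 130  (B↔C swapped to make it positive)
  edge (2, 2)→(12, 2): d=(10,0) inclusive
  edge (12, 2)→(5, 15): d=(-7,13) inclusive
  edge (5, 15)→(2, 2): d=(-3,-13) inclusive
    (1,1)@(3, 3): e=[10,110,10] → X
    (2,1)@(5, 3): e=[10,84,36] → X
    (3,1)@(7, 3): e=[10,58,62] → X
    (4,1)@(9, 3): e=[10,32,88] → X
    (5,1)@(11, 3): e=[10,6,114] → X
    (6,1)@(13, 3): e=[10,-20,140] → .
    (1,2)@(3, 5): e=[30,96,4] → X
    (5,2)@(11, 5): e=[30,-8,108] → .
    (1,3)@(3, 7): e=[50,82,-2] → .
    (2,3)@(5, 7): e=[50,56,24] → X
    (5,3)@(11, 7): e=[50,-22,102] → .
    (2,4)@(5, 9): e=[70,42,18] → X
    (2,7)@(5, 15): e=[130,0,0] → X  [on edge]
  covered (18 px):
    . . . . . . . .
    . X X X X X . .
    . X X X X . . .
    . . X X X . . .
    . . X X . . . .
    . . X X . . . .
    . . X . . . . .
    . . X . . . . .
    . . . . . . . .
T3:
  2·area = 40  (B↔C swapped to make it positive)
  edge (0, 2)→(10, 10): d=(10,8) inclusive
  edge (10, 10)→(15, 18): d=(5,8) inclusive
  edge (15, 18)→(0, 2): d=(-15,-16) inclusive
    (0,1)@(1, 3): e=[2,37,1] → X
    (1,1)@(3, 3): e=[-14,21,33] → .
    (0,2)@(1, 5): e=[22,47,-29] → .
    (1,2)@(3, 5): e=[6,31,3] → X
    (2,2)@(5, 5): e=[-10,15,35] → .
    (1,3)@(3, 7): e=[26,41,-27] → .
    (2,3)@(5, 7): e=[10,25,5] → X
    (3,3)@(7, 7): e=[-6,9,37] → .
    (2,4)@(5, 9): e=[30,35,-25] → .
    (3,4)@(7, 9): e=[14,19,7] → X
    (4,4)@(9, 9): e=[-2,3,39] → .
    (3,5)@(7, 11): e=[34,29,-23] → .
  covered (7 px):
    . . . . . . . .
    X . . . . . . .
    . X . . . . . .
    . . X . . . . .
    . . . X . . . .
    . . . . X . . .
    . . . . . X . .
    . . . . . . X .
    . . . . . . . .
T4:
  2·area = 32
  edge (8, 4)→(12, 12): d=(4,8) inclusive
  edge (12, 12)→(10, 16): d=(-2,4) inclusive
  edge (10, 16)→(8, 4): d=(-2,-12) inclusive
    (4,3)@(9, 7): e=[4,22,6] → X
    (5,3)@(11, 7): e=[-12,14,30] → .
    (4,4)@(9, 9): e=[12,18,2] → X
    (5,4)@(11, 9): e=[-4,10,26] → .
    (4,5)@(9, 11): e=[20,14,-2] → .
    (5,5)@(11, 11): e=[4,6,22] → X
    (6,5)@(13, 11): e=[-12,-2,46] → .
    (5,6)@(11, 13): e=[12,2,18] → X
    (6,6)@(13, 13): e=[-4,-6,42] → .
    (5,7)@(11, 15): e=[20,-2,14] → .
  covered (4 px):
    . . . . . . . .
    . . . . . . . .
    . . . . . . . .
    . . . . X . . .
    . . . . X . . .
    . . . . . X . .
    . . . . . X . .
    . . . . . . . .
    . . . . . . . .

Final: [[2,2],[3,2],[1,3],[2,3],[1,4],[2,4],[1,5],[1,6]]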